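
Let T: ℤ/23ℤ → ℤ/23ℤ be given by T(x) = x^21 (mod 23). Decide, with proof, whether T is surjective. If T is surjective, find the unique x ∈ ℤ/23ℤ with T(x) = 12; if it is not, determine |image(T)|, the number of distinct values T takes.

Since 23 is prime, the nonzero elements of ℤ/23ℤ form a cyclic group of order 22.
As gcd(21, 22) = 1, raising to the 21st power is a bijection on this group: if a^21 ≡ b^21 then (ab^{−1})^21 = 1, and the only element of order dividing gcd(21, 22) = 1 is 1, so a = b.
With T(0) = 0 this makes T injective on all of ℤ/23ℤ, hence bijective (finite equal-size domain and codomain). In particular T is surjective.
Since T is surjective, we find the preimage of 12. The inverse of x ↦ x^21 on (ℤ/23ℤ)^× is x ↦ x^21, because 21·21 = 441 = 20·22 + 1 ≡ 1 (mod 22) and x^{22} = 1 for x ≠ 0 (Fermat). So T⁻¹(12) = 12^21 mod 23.
Repeated squaring mod 23: 12^1 ≡ 12, 12^2 ≡ 12² = 144 ≡ 6, 12^4 ≡ 6² = 36 ≡ 13, 12^8 ≡ 13² = 169 ≡ 8, 12^16 ≡ 8² = 64 ≡ 18. Since 21 = 16 + 4 + 1, 12^21 ≡ 18·13·12: 18·13 = 234 ≡ 4, then 4·12 = 48 ≡ 2. So 12^21 ≡ 2 (mod 23).
Hence T⁻¹(12) = 2.

2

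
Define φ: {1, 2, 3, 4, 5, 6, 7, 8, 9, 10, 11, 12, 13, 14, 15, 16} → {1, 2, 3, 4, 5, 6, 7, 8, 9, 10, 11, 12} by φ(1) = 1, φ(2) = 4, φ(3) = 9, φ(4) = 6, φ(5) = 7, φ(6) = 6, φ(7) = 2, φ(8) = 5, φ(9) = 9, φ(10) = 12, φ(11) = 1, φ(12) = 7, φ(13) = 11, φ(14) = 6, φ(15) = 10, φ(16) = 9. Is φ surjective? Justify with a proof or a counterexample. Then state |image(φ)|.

No element maps to 3, so φ is not surjective.
The image of φ is {1, 2, 4, 5, 6, 7, 9, 10, 11, 12}, which has 10 elements.

10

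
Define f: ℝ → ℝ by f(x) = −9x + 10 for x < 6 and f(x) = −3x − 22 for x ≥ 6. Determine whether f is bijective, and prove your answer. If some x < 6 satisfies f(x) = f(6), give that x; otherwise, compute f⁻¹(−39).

Both pieces are strictly decreasing (slopes −9 and −3), so each is injective on its own interval.
The left piece maps (−∞, 6) onto (−44, ∞); the right piece maps [6, ∞) onto (−∞, −40].
These images overlap. In particular f(6) = −40 (right piece), and solving −9x + 10 = −40 on the left piece gives x = 50/9 < 6.
So f(50/9) = f(6) with 50/9 ≠ 6, and f is not injective, hence not bijective. This x = 50/9 is the requested value below 6.

50/9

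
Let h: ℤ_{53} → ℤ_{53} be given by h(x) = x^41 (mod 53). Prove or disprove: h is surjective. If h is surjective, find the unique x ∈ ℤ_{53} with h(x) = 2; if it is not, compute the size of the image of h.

31

Since 53 is prime, the nonzero elements of ℤ_{53} form a cyclic group of order 52.
As gcd(41, 52) = 1, raising to the 41st power is a bijection on this group: if x_1^41 ≡ x_2^41 then (x_1x_2^{−1})^41 = 1, and the only element of order dividing gcd(41, 52) = 1 is 1, so x_1 = x_2.
With h(0) = 0 this makes h injective on all of ℤ_{53}, hence bijective (finite equal-size domain and codomain). In particular h is surjective.
Since h is surjective, we find the preimage of 2. The inverse of x ↦ x^41 on (ℤ_{53})^× is x ↦ x^33, because 41·33 = 1353 = 26·52 + 1 ≡ 1 (mod 52) and x^{52} = 1 for x ≠ 0 (Fermat). So h⁻¹(2) = 2^33 mod 53.
Repeated squaring mod 53: 2^1 ≡ 2, 2^2 ≡ 2² = 4, 2^4 ≡ 4² = 16, 2^8 ≡ 16² = 256 ≡ 44, 2^16 ≡ 44² = 1936 ≡ 28, 2^32 ≡ 28² = 784 ≡ 42. Since 33 = 32 + 1, 2^33 ≡ 42·2: 42·2 = 84 ≡ 31. So 2^33 ≡ 31 (mod 53).
Hence h⁻¹(2) = 31.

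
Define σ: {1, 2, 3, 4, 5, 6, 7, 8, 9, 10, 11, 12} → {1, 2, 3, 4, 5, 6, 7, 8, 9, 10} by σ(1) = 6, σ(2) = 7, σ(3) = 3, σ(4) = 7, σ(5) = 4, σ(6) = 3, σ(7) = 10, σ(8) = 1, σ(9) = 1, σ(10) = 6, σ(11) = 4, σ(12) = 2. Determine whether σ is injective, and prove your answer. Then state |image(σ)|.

σ(2) = 7 = σ(4) with 2 ≠ 4, so σ is not injective.
The image of σ is {1, 2, 3, 4, 6, 7, 10}, which has 7 elements.

7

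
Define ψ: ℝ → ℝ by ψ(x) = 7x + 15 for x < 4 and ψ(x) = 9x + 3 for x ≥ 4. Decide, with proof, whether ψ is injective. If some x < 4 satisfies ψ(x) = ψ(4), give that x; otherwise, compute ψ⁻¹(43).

24/7

Both pieces are strictly increasing (slopes 7 and 9), so each is injective on its own interval.
The left piece maps (−∞, 4) onto (−∞, 43); the right piece maps [4, ∞) onto [39, ∞).
These images overlap. In particular ψ(4) = 39 (right piece), and solving 7x + 15 = 39 on the left piece gives x = 24/7 < 4.
So ψ(24/7) = ψ(4) with 24/7 ≠ 4, and ψ is not injective. This x = 24/7 is the requested value below 4.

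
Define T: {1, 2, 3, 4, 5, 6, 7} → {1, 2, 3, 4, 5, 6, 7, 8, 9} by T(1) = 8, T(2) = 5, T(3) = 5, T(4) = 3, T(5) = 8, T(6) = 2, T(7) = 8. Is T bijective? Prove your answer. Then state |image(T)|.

4

T(2) = 5 = T(3) with 2 ≠ 3, so T is not injective, hence not bijective.
The image of T is {2, 3, 5, 8}, which has 4 elements.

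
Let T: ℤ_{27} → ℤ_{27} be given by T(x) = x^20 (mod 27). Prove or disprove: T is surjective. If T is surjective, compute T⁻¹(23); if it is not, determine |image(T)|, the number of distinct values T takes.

10

T(0) = 0^20 = 0.
T(3): Repeated squaring mod 27: 3^1 ≡ 3, 3^2 ≡ 3² = 9, 3^4 ≡ 9² = 81 ≡ 0, 3^8 ≡ 0² = 0, 3^16 ≡ 0² = 0. Since 20 = 16 + 4, 3^20 ≡ 0·0: 0·0 = 0. So 3^20 ≡ 0 (mod 27).
So T(0) = T(3) = 0 while 0 ≠ 3, therefore T is not injective.
A non-injective map from the 27-element set ℤ_{27} to itself takes at most 26 distinct values, so it cannot be surjective. Therefore T is not surjective.
Since T is not surjective, we determine |image(T)|. Computing x^20 mod 27 for each x (by repeated squaring, reducing mod 27 at every step), the values T(0), T(1), …, T(26) are: 0, 1, 4, 0, 16, 25, 0, 22, 10, 0, 19, 13, 0, 7, 7, 0, 13, 19, 0, 10, 22, 0, 25, 16, 0, 4, 1.
The distinct values are {0, 1, 4, 7, 10, 13, 16, 19, 22, 25}; there are 10 of them.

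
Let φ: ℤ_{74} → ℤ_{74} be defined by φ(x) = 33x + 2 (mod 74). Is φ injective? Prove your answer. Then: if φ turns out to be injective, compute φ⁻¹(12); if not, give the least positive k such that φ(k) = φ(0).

Suppose φ(u) = φ(v) in ℤ_{74}. Then 33u + 2 ≡ 33v + 2 (mod 74), therefore 33(u − v) ≡ 0 (mod 74).
Since gcd(33, 74) = 1, 33 is invertible modulo 74, therefore u − v ≡ 0 (mod 74), i.e. u = v.
Thus φ is injective.
We now compute 33⁻¹ mod 74 explicitly. Euclid's algorithm: 74 = 2·33 + 8, 33 = 4·8 + 1; back-substituting gives 1 = 9·33 − 4·74, so 33⁻¹ ≡ 9 (mod 74).
Since φ is injective, we compute φ⁻¹(12): solve 33x + 2 ≡ 12 (mod 74), i.e. 33x ≡ 10 (mod 74).
Multiplying by 33⁻¹ = 9 gives x ≡ 9·10 = 90 = 1·74 + 16 ≡ 16 (mod 74).
Check: φ(16) = 33·16 + 2 = 530 = 7·74 + 12 ≡ 12 (mod 74).

16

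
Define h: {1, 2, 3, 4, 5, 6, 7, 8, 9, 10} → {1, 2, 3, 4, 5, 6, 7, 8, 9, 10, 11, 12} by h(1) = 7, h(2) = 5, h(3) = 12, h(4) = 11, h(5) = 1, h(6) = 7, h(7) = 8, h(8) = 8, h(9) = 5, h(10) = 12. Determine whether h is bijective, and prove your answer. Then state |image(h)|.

h(1) = 7 = h(6) with 1 ≠ 6, so h is not injective, hence not bijective.
The image of h is {1, 5, 7, 8, 11, 12}, which has 6 elements.

6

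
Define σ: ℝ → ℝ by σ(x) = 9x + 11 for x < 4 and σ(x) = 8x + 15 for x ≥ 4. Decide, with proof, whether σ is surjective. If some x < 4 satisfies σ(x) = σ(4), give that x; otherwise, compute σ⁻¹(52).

Both pieces are strictly increasing (slopes 9 and 8), so each is injective on its own interval.
The left piece maps (−∞, 4) onto (−∞, 47); the right piece maps [4, ∞) onto [47, ∞).
These images together cover ℝ, so σ is surjective.
Because the two images are disjoint, no x < 4 has σ(x) = σ(4), so we compute σ⁻¹(52): 52 lies in [47, ∞), so solve 8x + 15 = 52: x = (52 − 15)/8 = 37/8.

37/8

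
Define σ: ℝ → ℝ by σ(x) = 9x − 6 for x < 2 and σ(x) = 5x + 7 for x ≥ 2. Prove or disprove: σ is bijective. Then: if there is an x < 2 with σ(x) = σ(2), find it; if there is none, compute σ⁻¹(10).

Both pieces are strictly increasing (slopes 9 and 5), so each is injective on its own interval.
The left piece maps (−∞, 2) onto (−∞, 12); the right piece maps [2, ∞) onto [17, ∞).
The images leave a gap (12 has no preimage), so σ is not surjective, hence not bijective.
Because the two images are disjoint, no x < 2 has σ(x) = σ(2), so we compute σ⁻¹(10): 10 lies in (−∞, 12), so solve 9x − 6 = 10: x = (10 + 6)/9 = 16/9.

16/9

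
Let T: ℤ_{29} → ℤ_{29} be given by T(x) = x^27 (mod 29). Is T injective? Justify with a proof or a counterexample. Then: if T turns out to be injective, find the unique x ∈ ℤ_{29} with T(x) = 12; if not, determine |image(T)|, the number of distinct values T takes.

Since 29 is prime, the nonzero elements of ℤ_{29} form a cyclic group of order 28.
As gcd(27, 28) = 1, raising to the 27th power is a bijection on this group: if a^27 ≡ b^27 then (ab^{−1})^27 = 1, and the only element of order dividing gcd(27, 28) = 1 is 1, so a = b.
With T(0) = 0 this makes T injective on all of ℤ_{29}, hence bijective (finite equal-size domain and codomain). In particular T is injective.
Since T is injective, we find the preimage of 12. The inverse of x ↦ x^27 on (ℤ_{29})^× is x ↦ x^27, because 27·27 = 729 = 26·28 + 1 ≡ 1 (mod 28) and x^{28} = 1 for x ≠ 0 (Fermat). So T⁻¹(12) = 12^27 mod 29.
Repeated squaring mod 29: 12^1 ≡ 12, 12^2 ≡ 12² = 144 ≡ 28, 12^4 ≡ 28² = 784 ≡ 1, 12^8 ≡ 1² = 1, 12^16 ≡ 1² = 1. Since 27 = 16 + 8 + 2 + 1, 12^27 ≡ 1·1·28·12: 1·1 = 1, then 1·28 = 28, then 28·12 = 336 ≡ 17. So 12^27 ≡ 17 (mod 29).
Hence T⁻¹(12) = 17.

17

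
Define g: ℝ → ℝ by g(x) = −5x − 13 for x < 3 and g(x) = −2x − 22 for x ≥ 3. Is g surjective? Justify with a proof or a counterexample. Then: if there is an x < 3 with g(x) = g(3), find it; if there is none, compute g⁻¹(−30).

4

Both pieces are strictly decreasing (slopes −5 and −2), so each is injective on its own interval.
The left piece maps (−∞, 3) onto (−28, ∞); the right piece maps [3, ∞) onto (−∞, −28].
These images together cover ℝ, so g is surjective.
Because the two images are disjoint, no x < 3 has g(x) = g(3), so we compute g⁻¹(−30): −30 lies in (−∞, −28], so solve −2x − 22 = −30: x = (−30 + 22)/(−2) = 4.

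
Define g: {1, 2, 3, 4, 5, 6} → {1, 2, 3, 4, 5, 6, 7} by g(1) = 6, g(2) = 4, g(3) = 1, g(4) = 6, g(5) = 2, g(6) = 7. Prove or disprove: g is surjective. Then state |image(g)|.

5

No element maps to 3, so g is not surjective.
The image of g is {1, 2, 4, 6, 7}, which has 5 elements.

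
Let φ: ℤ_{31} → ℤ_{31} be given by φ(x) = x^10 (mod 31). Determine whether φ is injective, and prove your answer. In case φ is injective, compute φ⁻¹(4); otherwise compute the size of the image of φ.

4

φ(1) = 1^10 = 1.
φ(2): Repeated squaring mod 31: 2^1 ≡ 2, 2^2 ≡ 2² = 4, 2^4 ≡ 4² = 16, 2^8 ≡ 16² = 256 ≡ 8. Since 10 = 8 + 2, 2^10 ≡ 8·4: 8·4 = 32 ≡ 1. So 2^10 ≡ 1 (mod 31).
So φ(1) = φ(2) = 1 while 1 ≠ 2, thus φ is not injective.
Since φ is not injective, we determine |image(φ)|. Computing x^10 mod 31 for each x (by repeated squaring, reducing mod 31 at every step), the values φ(0), φ(1), …, φ(30) are: 0, 1, 1, 25, 1, 5, 25, 25, 1, 5, 5, 5, 25, 5, 25, 1, 1, 25, 5, 25, 5, 5, 5, 1, 25, 25, 5, 1, 25, 1, 1.
The distinct values are {0, 1, 5, 25}; there are 4 of them.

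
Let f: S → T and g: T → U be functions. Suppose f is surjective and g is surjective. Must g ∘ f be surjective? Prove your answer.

surjective

Let c ∈ U. Since g is surjective, there is b ∈ T with g(b) = c. Since f is surjective, there is a ∈ S with f(a) = b.
Then (g ∘ f)(a) = g(b) = c. So g ∘ f is surjective.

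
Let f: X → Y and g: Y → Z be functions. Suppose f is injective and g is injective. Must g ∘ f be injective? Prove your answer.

Suppose (g ∘ f)(u) = (g ∘ f)(v), i.e. g(f(u)) = g(f(v)).
Since g is injective, f(u) = f(v). Since f is injective, u = v. Thus g ∘ f is injective.

injective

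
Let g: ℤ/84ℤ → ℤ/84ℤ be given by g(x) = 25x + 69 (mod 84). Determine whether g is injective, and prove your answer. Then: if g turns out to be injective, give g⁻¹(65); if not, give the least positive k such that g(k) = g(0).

20

Suppose g(x_1) = g(x_2) in ℤ/84ℤ. Then 25x_1 + 69 ≡ 25x_2 + 69 (mod 84), therefore 25(x_1 − x_2) ≡ 0 (mod 84).
Since gcd(25, 84) = 1, 25 is invertible modulo 84, so x_1 − x_2 ≡ 0 (mod 84), i.e. x_1 = x_2.
So g is injective.
We now compute 25⁻¹ mod 84 explicitly. Euclid's algorithm: 84 = 3·25 + 9, 25 = 2·9 + 7, 9 = 1·7 + 2, 7 = 3·2 + 1; back-substituting gives 1 = 37·25 − 11·84, so 25⁻¹ ≡ 37 (mod 84).
Since g is injective, we find g⁻¹(65): we need 25x ≡ 65 − 69 ≡ 80 (mod 84). Using 25⁻¹ = 37: x ≡ 37·80 = 2960 = 35·84 + 20, so x = 20.
Check: g(20) = 25·20 + 69 = 569 = 6·84 + 65 ≡ 65 (mod 84).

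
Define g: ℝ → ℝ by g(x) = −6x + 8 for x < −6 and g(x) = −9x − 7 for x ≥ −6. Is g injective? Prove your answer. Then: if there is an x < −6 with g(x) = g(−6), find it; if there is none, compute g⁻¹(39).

Both pieces are strictly decreasing (slopes −6 and −9), so each is injective on its own interval.
The left piece maps (−∞, −6) onto (44, ∞); the right piece maps [−6, ∞) onto (−∞, 47].
These images overlap. In particular g(−6) = 47 (right piece), and solving −6x + 8 = 47 on the left piece gives x = −13/2 < −6.
So g(−13/2) = g(−6) with −13/2 ≠ −6, and g is not injective. This x = −13/2 is the requested value below −6.

-13/2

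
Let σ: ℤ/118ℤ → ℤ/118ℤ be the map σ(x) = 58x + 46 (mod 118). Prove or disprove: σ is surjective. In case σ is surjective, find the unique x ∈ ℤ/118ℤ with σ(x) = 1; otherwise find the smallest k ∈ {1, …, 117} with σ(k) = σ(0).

Recall that surjectivity means every element of the codomain has a preimage under σ.
Since gcd(58, 118) = 2, we have 58x ≡ 0 (mod 2) for all x, so σ(x) ≡ 0 (mod 2).
But 1 ≢ 0 (mod 2), so 1 ∈ ℤ/118ℤ has no preimage. Hence σ is not surjective.
Since σ is not surjective, we find the least positive k with σ(k) = σ(0): this means 58k ≡ 0 (mod 118), i.e. 118 ∣ 58k. Since gcd(58, 118) = 2, dividing through by 2 this holds exactly when 59 ∣ 29k, and as gcd(29, 59) = 1, exactly when 59 ∣ k.
The smallest positive such k is 59.

59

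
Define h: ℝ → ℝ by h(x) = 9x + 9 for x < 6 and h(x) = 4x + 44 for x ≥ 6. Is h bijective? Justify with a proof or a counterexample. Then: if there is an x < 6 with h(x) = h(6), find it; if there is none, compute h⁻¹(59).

50/9

Both pieces are strictly increasing (slopes 9 and 4), so each is injective on its own interval.
The left piece maps (−∞, 6) onto (−∞, 63); the right piece maps [6, ∞) onto [68, ∞).
The images leave a gap (63 has no preimage), so h is not surjective, hence not bijective.
Because the two images are disjoint, no x < 6 has h(x) = h(6), so we compute h⁻¹(59): 59 lies in (−∞, 63), so solve 9x + 9 = 59: x = (59 − 9)/9 = 50/9.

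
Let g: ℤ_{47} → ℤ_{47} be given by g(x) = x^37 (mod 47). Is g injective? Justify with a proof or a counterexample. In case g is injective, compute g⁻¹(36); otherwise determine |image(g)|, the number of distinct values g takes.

Since 47 is prime, the nonzero elements of ℤ_{47} form a cyclic group of order 46.
As gcd(37, 46) = 1, raising to the 37th power is a bijection on this group: if u^37 ≡ v^37 then (uv^{−1})^37 = 1, and the only element of order dividing gcd(37, 46) = 1 is 1, so u = v.
With g(0) = 0 this makes g injective on all of ℤ_{47}, hence bijective (finite equal-size domain and codomain). In particular g is injective.
Since g is injective, we find the preimage of 36. The inverse of x ↦ x^37 on (ℤ_{47})^× is x ↦ x^5, because 37·5 = 185 = 4·46 + 1 ≡ 1 (mod 46) and x^{46} = 1 for x ≠ 0 (Fermat). So g⁻¹(36) = 36^5 mod 47.
Repeated squaring mod 47: 36^1 ≡ 36, 36^2 ≡ 36² = 1296 ≡ 27, 36^4 ≡ 27² = 729 ≡ 24. Since 5 = 4 + 1, 36^5 ≡ 24·36: 24·36 = 864 ≡ 18. So 36^5 ≡ 18 (mod 47).
Hence g⁻¹(36) = 18.

18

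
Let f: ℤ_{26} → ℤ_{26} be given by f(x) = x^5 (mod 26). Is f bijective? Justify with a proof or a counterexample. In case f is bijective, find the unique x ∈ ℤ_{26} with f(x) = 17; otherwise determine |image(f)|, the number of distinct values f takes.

23

Computing x^5 mod 26 for each x (by repeated squaring, reducing mod 26 at every step), the values f(0), f(1), …, f(25) are: 0, 1, 6, 9, 10, 5, 2, 11, 8, 3, 4, 7, 12, 13, 14, 19, 22, 23, 18, 15, 24, 21, 16, 17, 20, 25.
Every element of ℤ_{26} appears exactly once in this list, so f is a bijection, and in particular bijective.
Since f is bijective, we read off the preimage of 17 from the same table: f(23) = 17, so f⁻¹(17) = 23.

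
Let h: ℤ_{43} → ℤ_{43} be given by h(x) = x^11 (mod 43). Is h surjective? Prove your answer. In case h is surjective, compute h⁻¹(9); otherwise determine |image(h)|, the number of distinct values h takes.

Since 43 is prime, the nonzero elements of ℤ_{43} form a cyclic group of order 42.
As gcd(11, 42) = 1, raising to the 11th power is a bijection on this group: if u^11 ≡ v^11 then (uv^{−1})^11 = 1, and the only element of order dividing gcd(11, 42) = 1 is 1, so u = v.
With h(0) = 0 this makes h injective on all of ℤ_{43}, hence bijective (finite equal-size domain and codomain). In particular h is surjective.
Since h is surjective, we find the preimage of 9. The inverse of x ↦ x^11 on (ℤ_{43})^× is x ↦ x^23, because 11·23 = 253 = 6·42 + 1 ≡ 1 (mod 42) and x^{42} = 1 for x ≠ 0 (Fermat). So h⁻¹(9) = 9^23 mod 43.
Repeated squaring mod 43: 9^1 ≡ 9, 9^2 ≡ 9² = 81 ≡ 38, 9^4 ≡ 38² = 1444 ≡ 25, 9^8 ≡ 25² = 625 ≡ 23, 9^16 ≡ 23² = 529 ≡ 13. Since 23 = 16 + 4 + 2 + 1, 9^23 ≡ 13·25·38·9: 13·25 = 325 ≡ 24, then 24·38 = 912 ≡ 9, then 9·9 = 81 ≡ 38. So 9^23 ≡ 38 (mod 43).
Hence h⁻¹(9) = 38.

38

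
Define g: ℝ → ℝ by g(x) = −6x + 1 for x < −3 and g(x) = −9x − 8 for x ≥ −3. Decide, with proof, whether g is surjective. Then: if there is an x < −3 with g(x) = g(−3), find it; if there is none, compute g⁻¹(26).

-25/6

Both pieces are strictly decreasing (slopes −6 and −9), so each is injective on its own interval.
The left piece maps (−∞, −3) onto (19, ∞); the right piece maps [−3, ∞) onto (−∞, 19].
These images together cover ℝ, so g is surjective.
Because the two images are disjoint, no x < −3 has g(x) = g(−3), so we compute g⁻¹(26): 26 lies in (19, ∞), so solve −6x + 1 = 26: x = (26 − 1)/(−6) = −25/6.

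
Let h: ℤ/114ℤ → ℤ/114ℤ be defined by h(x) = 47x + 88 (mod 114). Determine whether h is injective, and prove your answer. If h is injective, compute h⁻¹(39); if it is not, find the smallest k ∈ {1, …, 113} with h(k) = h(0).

79

Recall that h is injective if h(a) = h(b) implies a = b.
If h(a) = h(b), then 47a ≡ 47b (mod 114). Because gcd(47, 114) = 1, we may cancel 47 to get a ≡ b (mod 114).
Therefore h is injective.
We now compute 47⁻¹ mod 114 explicitly. Euclid's algorithm: 114 = 2·47 + 20, 47 = 2·20 + 7, 20 = 2·7 + 6, 7 = 1·6 + 1; back-substituting gives 1 = 17·47 − 7·114, so 47⁻¹ ≡ 17 (mod 114).
Since h is injective, we compute h⁻¹(39): solve 47x + 88 ≡ 39 (mod 114), i.e. 47x ≡ 65 (mod 114).
Multiplying by 47⁻¹ = 17 gives x ≡ 17·65 = 1105 = 9·114 + 79 ≡ 79 (mod 114).
Check: h(79) = 47·79 + 88 = 3801 = 33·114 + 39 ≡ 39 (mod 114).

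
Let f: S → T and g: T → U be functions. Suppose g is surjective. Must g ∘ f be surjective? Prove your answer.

No. Take S = {1}, T = U = {1, 2, 3, 4}, f(1) = 1, and g = identity (surjective).
Then (g ∘ f)(1) = 1, and 4 ∈ U has no preimage under g ∘ f, so g ∘ f is not surjective.

not surjective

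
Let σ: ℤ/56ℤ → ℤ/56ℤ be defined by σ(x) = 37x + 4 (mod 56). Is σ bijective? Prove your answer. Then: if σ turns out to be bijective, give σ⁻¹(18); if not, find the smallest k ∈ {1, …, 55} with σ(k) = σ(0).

Recall: σ is injective when σ(u) = σ(v) forces u = v.
If σ(u) = σ(v), then 37u ≡ 37v (mod 56). Because gcd(37, 56) = 1, we may cancel 37 to get u ≡ v (mod 56).
We now compute 37⁻¹ mod 56 explicitly. Euclid's algorithm: 56 = 1·37 + 19, 37 = 1·19 + 18, 19 = 1·18 + 1; back-substituting gives 1 = 53·37 − 35·56, so 37⁻¹ ≡ 53 (mod 56).
For any y ∈ ℤ/56ℤ, x = 53(y − 4) mod 56 satisfies σ(x) = 37·53(y − 4) + 4 ≡ y (since 37·53 ≡ 1 mod 56). So every y has a preimage.
Hence σ is bijective.
Since σ is bijective, we compute σ⁻¹(18): solve 37x + 4 ≡ 18 (mod 56), i.e. 37x ≡ 14 (mod 56).
Multiplying by 37⁻¹ = 53 gives x ≡ 53·14 = 742 = 13·56 + 14 ≡ 14 (mod 56).
Check: σ(14) = 37·14 + 4 = 522 = 9·56 + 18 ≡ 18 (mod 56).

14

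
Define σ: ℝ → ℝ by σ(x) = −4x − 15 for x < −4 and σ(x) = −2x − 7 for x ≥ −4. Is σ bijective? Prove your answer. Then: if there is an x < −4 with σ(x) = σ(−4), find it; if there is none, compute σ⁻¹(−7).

Both pieces are strictly decreasing (slopes −4 and −2), so each is injective on its own interval.
The left piece maps (−∞, −4) onto (1, ∞); the right piece maps [−4, ∞) onto (−∞, 1].
Since 1 = 1, the images partition ℝ: σ is injective and surjective, hence bijective.
Because the two images are disjoint, no x < −4 has σ(x) = σ(−4), so we compute σ⁻¹(−7): −7 lies in (−∞, 1], so solve −2x − 7 = −7: x = (−7 + 7)/(−2) = 0.

0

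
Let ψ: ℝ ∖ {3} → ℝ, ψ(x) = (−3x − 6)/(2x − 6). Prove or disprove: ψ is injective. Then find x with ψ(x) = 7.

36/17

Suppose ψ(u) = ψ(v). Cross-multiplying: (−3u − 6)(2v − 6) = (−3v − 6)(2u − 6).
Expanding both sides and cancelling the symmetric terms leaves 30·(u − v) = 0. Since 30 ≠ 0, u = v. Hence ψ is injective.
Solving ψ(x) = 7: cross-multiplying gives −3x − 6 = 7(2x − 6), which rearranges to −17x = −36, so x = 36/17.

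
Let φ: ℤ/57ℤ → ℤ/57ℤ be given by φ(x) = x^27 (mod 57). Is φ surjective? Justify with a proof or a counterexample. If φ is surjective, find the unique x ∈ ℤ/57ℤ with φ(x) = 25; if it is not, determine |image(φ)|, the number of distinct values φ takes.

φ(1) = 1^27 = 1.
φ(4): Repeated squaring mod 57: 4^1 ≡ 4, 4^2 ≡ 4² = 16, 4^4 ≡ 16² = 256 ≡ 28, 4^8 ≡ 28² = 784 ≡ 43, 4^16 ≡ 43² = 1849 ≡ 25. Since 27 = 16 + 8 + 2 + 1, 4^27 ≡ 25·43·16·4: 25·43 = 1075 ≡ 49, then 49·16 = 784 ≡ 43, then 43·4 = 172 ≡ 1. So 4^27 ≡ 1 (mod 57).
So φ(1) = φ(4) = 1 while 1 ≠ 4, hence φ is not injective.
A non-injective map from the 57-element set ℤ/57ℤ to itself takes at most 56 distinct values, so it cannot be surjective. Therefore φ is not surjective.
Since φ is not surjective, we determine |image(φ)|. Computing x^27 mod 57 for each x (by repeated squaring, reducing mod 57 at every step), the values φ(0), φ(1), …, φ(56) are: 0, 1, 56, 18, 1, 20, 39, 1, 56, 39, 37, 20, 18, 37, 56, 18, 1, 20, 18, 19, 20, 18, 37, 20, 39, 1, 20, 18, 1, 56, 39, 37, 56, 18, 37, 20, 39, 37, 38, 39, 37, 56, 39, 1, 20, 39, 37, 20, 18, 1, 56, 18, 37, 56, 39, 1, 56.
The distinct values are {0, 1, 18, 19, 20, 37, 38, 39, 56}; there are 9 of them.

9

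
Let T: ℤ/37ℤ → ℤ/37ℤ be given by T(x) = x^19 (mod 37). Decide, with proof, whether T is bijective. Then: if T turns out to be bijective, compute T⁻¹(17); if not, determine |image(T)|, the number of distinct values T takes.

Since 37 is prime, the nonzero elements of ℤ/37ℤ form a cyclic group of order 36.
As gcd(19, 36) = 1, raising to the 19th power is a bijection on this group: if s^19 ≡ t^19 then (st^{−1})^19 = 1, and the only element of order dividing gcd(19, 36) = 1 is 1, so s = t.
With T(0) = 0 this makes T injective on all of ℤ/37ℤ, hence bijective (finite equal-size domain and codomain). In particular T is bijective.
Since T is bijective, we find the preimage of 17. The inverse of x ↦ x^19 on (ℤ/37ℤ)^× is x ↦ x^19, because 19·19 = 361 = 10·36 + 1 ≡ 1 (mod 36) and x^{36} = 1 for x ≠ 0 (Fermat). So T⁻¹(17) = 17^19 mod 37.
Repeated squaring mod 37: 17^1 ≡ 17, 17^2 ≡ 17² = 289 ≡ 30, 17^4 ≡ 30² = 900 ≡ 12, 17^8 ≡ 12² = 144 ≡ 33, 17^16 ≡ 33² = 1089 ≡ 16. Since 19 = 16 + 2 + 1, 17^19 ≡ 16·30·17: 16·30 = 480 ≡ 36, then 36·17 = 612 ≡ 20. So 17^19 ≡ 20 (mod 37).
Hence T⁻¹(17) = 20.

20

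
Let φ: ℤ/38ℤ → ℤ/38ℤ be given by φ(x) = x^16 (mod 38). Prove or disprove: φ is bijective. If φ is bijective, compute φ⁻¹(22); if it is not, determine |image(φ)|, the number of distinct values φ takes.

20

φ(18): Repeated squaring mod 38: 18^1 ≡ 18, 18^2 ≡ 18² = 324 ≡ 20, 18^4 ≡ 20² = 400 ≡ 20, 18^8 ≡ 20² = 400 ≡ 20, 18^16 ≡ 20² = 400 ≡ 20. So 18^16 ≡ 20 (mod 38).
φ(20): Repeated squaring mod 38: 20^1 ≡ 20, 20^2 ≡ 20² = 400 ≡ 20, 20^4 ≡ 20² = 400 ≡ 20, 20^8 ≡ 20² = 400 ≡ 20, 20^16 ≡ 20² = 400 ≡ 20. So 20^16 ≡ 20 (mod 38).
So φ(18) = φ(20) = 20 while 18 ≠ 20, so φ is not injective, hence not bijective.
Since φ is not bijective, we determine |image(φ)|. Computing x^16 mod 38 for each x (by repeated squaring, reducing mod 38 at every step), the values φ(0), φ(1), …, φ(37) are: 0, 1, 24, 17, 6, 35, 28, 7, 30, 23, 4, 11, 26, 9, 16, 25, 36, 5, 20, 19, 20, 5, 36, 25, 16, 9, 26, 11, 4, 23, 30, 7, 28, 35, 6, 17, 24, 1.
The distinct values are {0, 1, 4, 5, 6, 7, 9, 11, 16, 17, 19, 20, 23, 24, 25, 26, 28, 30, 35, 36}; there are 20 of them.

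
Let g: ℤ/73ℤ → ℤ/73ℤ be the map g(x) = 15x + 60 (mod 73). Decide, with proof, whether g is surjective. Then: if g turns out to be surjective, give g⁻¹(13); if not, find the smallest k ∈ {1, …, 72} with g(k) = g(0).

Recall that surjectivity means every element of the codomain has a preimage under g.
Since gcd(15, 73) = 1, 15 is invertible modulo 73. Euclid's algorithm: 73 = 4·15 + 13, 15 = 1·13 + 2, 13 = 6·2 + 1; back-substituting gives 1 = 39·15 − 8·73, so 15⁻¹ ≡ 39 (mod 73).
Then y ↦ 39(y − 60) is a two-sided inverse to g, so every y ∈ ℤ/73ℤ has a preimage.
Thus g is surjective.
Since g is surjective, we find g⁻¹(13): we need 15x ≡ 13 − 60 ≡ 26 (mod 73). Using 15⁻¹ = 39: x ≡ 39·26 = 1014 = 13·73 + 65, so x = 65.
Check: g(65) = 15·65 + 60 = 1035 = 14·73 + 13 ≡ 13 (mod 73).

65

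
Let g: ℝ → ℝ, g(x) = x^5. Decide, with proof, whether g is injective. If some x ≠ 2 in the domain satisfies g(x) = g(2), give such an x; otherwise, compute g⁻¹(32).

On ℝ, x ↦ x^5 is strictly increasing (since 5 is odd), so g(a) = g(b) forces a = b. So g is injective.
Since x ↦ x^5 is strictly increasing on ℝ, it is injective there, so no x ≠ 2 in the domain has g(x) = g(2). We therefore compute g⁻¹(32) = 32^{1/5} = 2 (indeed 2^5 = 32).

2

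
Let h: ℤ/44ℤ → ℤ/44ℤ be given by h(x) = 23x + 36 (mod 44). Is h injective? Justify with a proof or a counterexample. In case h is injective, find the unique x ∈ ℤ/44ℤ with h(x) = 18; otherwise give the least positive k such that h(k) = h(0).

By definition, h is injective when h(u) = h(v) forces u = v.
If h(u) = h(v), then 23u ≡ 23v (mod 44). Because gcd(23, 44) = 1, we may cancel 23 to get u ≡ v (mod 44).
Hence h is injective.
We now compute 23⁻¹ mod 44 explicitly. Euclid's algorithm: 44 = 1·23 + 21, 23 = 1·21 + 2, 21 = 10·2 + 1; back-substituting gives 1 = 23·23 − 12·44, so 23⁻¹ ≡ 23 (mod 44).
Since h is injective, we find h⁻¹(18): we need 23x ≡ 18 − 36 ≡ 26 (mod 44). Using 23⁻¹ = 23: x ≡ 23·26 = 598 = 13·44 + 26, so x = 26.
Check: h(26) = 23·26 + 36 = 634 = 14·44 + 18 ≡ 18 (mod 44).

26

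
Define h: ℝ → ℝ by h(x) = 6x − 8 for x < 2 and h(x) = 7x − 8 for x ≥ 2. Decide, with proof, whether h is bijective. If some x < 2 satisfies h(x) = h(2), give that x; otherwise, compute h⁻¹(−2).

Both pieces are strictly increasing (slopes 6 and 7), so each is injective on its own interval.
The left piece maps (−∞, 2) onto (−∞, 4); the right piece maps [2, ∞) onto [6, ∞).
The images leave a gap (4 has no preimage), so h is not surjective, hence not bijective.
Because the two images are disjoint, no x < 2 has h(x) = h(2), so we compute h⁻¹(−2): −2 lies in (−∞, 4), so solve 6x − 8 = −2: x = (−2 + 8)/6 = 1.

1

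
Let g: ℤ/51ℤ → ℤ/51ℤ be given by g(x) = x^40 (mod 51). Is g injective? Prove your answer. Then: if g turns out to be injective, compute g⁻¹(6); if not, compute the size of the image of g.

6

g(1) = 1^40 = 1.
g(2): Repeated squaring mod 51: 2^1 ≡ 2, 2^2 ≡ 2² = 4, 2^4 ≡ 4² = 16, 2^8 ≡ 16² = 256 ≡ 1, 2^16 ≡ 1² = 1, 2^32 ≡ 1² = 1. Since 40 = 32 + 8, 2^40 ≡ 1·1: 1·1 = 1. So 2^40 ≡ 1 (mod 51).
So g(1) = g(2) = 1 while 1 ≠ 2, hence g is not injective.
Since g is not injective, we determine |image(g)|. Computing x^40 mod 51 for each x (by repeated squaring, reducing mod 51 at every step), the values g(0), g(1), …, g(50) are: 0, 1, 1, 33, 1, 16, 33, 16, 1, 18, 16, 16, 33, 1, 16, 18, 1, 34, 18, 1, 16, 18, 16, 16, 33, 1, 1, 33, 16, 16, 18, 16, 1, 18, 34, 1, 18, 16, 1, 33, 16, 16, 18, 1, 16, 33, 16, 1, 33, 1, 1.
The distinct values are {0, 1, 16, 18, 33, 34}; there are 6 of them.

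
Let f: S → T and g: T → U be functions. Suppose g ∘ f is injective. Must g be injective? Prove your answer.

No. Take S = {0}, T = {0, 1, 2, 3}, U = {0, 1, 2, 3}, f(a) = a for each a ∈ S, and g(b) = 2 if b ∈ {2, 3} else g(b) = b.
Then g ∘ f = f is injective (S ⊂ T and f is the inclusion), but g(2) = g(3) = 2 with 2 ≠ 3, so g is not injective.

not injective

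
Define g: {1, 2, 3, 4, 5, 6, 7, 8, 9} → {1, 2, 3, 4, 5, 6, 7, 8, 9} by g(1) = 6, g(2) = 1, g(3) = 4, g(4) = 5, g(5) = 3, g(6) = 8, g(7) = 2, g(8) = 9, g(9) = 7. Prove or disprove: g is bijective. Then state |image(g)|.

The values 6, 1, 4, 5, 3, 8, 2, 9, 7 are a permutation of {1, 2, 3, 4, 5, 6, 7, 8, 9}: each element appears exactly once.
So g is injective and surjective, hence bijective.
The image of g is {1, 2, 3, 4, 5, 6, 7, 8, 9}, which has 9 elements.

9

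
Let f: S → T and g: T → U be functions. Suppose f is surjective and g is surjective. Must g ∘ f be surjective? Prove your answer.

surjective

Let c ∈ U. Since g is surjective, there is b ∈ T with g(b) = c. Since f is surjective, there is a ∈ S with f(a) = b.
Then (g ∘ f)(a) = g(b) = c. Hence g ∘ f is surjective.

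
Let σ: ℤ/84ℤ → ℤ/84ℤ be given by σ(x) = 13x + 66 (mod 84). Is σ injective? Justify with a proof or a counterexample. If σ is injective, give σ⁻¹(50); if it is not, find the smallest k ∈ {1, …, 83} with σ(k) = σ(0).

44

Recall: σ is injective if σ(x_1) = σ(x_2) implies x_1 = x_2.
Suppose σ(x_1) = σ(x_2) in ℤ/84ℤ. Then 13x_1 + 66 ≡ 13x_2 + 66 (mod 84), therefore 13(x_1 − x_2) ≡ 0 (mod 84).
Since gcd(13, 84) = 1, 13 is invertible modulo 84, thus x_1 − x_2 ≡ 0 (mod 84), i.e. x_1 = x_2.
Hence σ is injective.
We now compute 13⁻¹ mod 84 explicitly. Euclid's algorithm: 84 = 6·13 + 6, 13 = 2·6 + 1; back-substituting gives 1 = 13·13 − 2·84, so 13⁻¹ ≡ 13 (mod 84).
Since σ is injective, we compute σ⁻¹(50): solve 13x + 66 ≡ 50 (mod 84), i.e. 13x ≡ 68 (mod 84).
Multiplying by 13⁻¹ = 13 gives x ≡ 13·68 = 884 = 10·84 + 44 ≡ 44 (mod 84).
Check: σ(44) = 13·44 + 66 = 638 = 7·84 + 50 ≡ 50 (mod 84).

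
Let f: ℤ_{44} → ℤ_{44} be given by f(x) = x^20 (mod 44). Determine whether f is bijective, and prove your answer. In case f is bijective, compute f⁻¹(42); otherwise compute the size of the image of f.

f(1) = 1^20 = 1.
f(3): Repeated squaring mod 44: 3^1 ≡ 3, 3^2 ≡ 3² = 9, 3^4 ≡ 9² = 81 ≡ 37, 3^8 ≡ 37² = 1369 ≡ 5, 3^16 ≡ 5² = 25. Since 20 = 16 + 4, 3^20 ≡ 25·37: 25·37 = 925 ≡ 1. So 3^20 ≡ 1 (mod 44).
So f(1) = f(3) = 1 while 1 ≠ 3, therefore f is not injective, hence not bijective.
Since f is not bijective, we determine |image(f)|. Computing x^20 mod 44 for each x (by repeated squaring, reducing mod 44 at every step), the values f(0), f(1), …, f(43) are: 0, 1, 12, 1, 12, 1, 12, 1, 12, 1, 12, 33, 12, 1, 12, 1, 12, 1, 12, 1, 12, 1, 0, 1, 12, 1, 12, 1, 12, 1, 12, 1, 12, 33, 12, 1, 12, 1, 12, 1, 12, 1, 12, 1.
The distinct values are {0, 1, 12, 33}; there are 4 of them.

4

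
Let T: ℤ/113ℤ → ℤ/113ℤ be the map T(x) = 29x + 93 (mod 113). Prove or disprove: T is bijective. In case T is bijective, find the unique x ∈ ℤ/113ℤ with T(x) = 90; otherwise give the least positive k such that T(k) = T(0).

109

Suppose T(u) = T(v) in ℤ/113ℤ. Then 29u + 93 ≡ 29v + 93 (mod 113), thus 29(u − v) ≡ 0 (mod 113).
Since gcd(29, 113) = 1, 29 is invertible modulo 113, hence u − v ≡ 0 (mod 113), i.e. u = v.
We now compute 29⁻¹ mod 113 explicitly. Euclid's algorithm: 113 = 3·29 + 26, 29 = 1·26 + 3, 26 = 8·3 + 2, 3 = 1·2 + 1; back-substituting gives 1 = 39·29 − 10·113, so 29⁻¹ ≡ 39 (mod 113).
For any y ∈ ℤ/113ℤ, x = 39(y − 93) mod 113 satisfies T(x) = 29·39(y − 93) + 93 ≡ y (since 29·39 ≡ 1 mod 113). So every y has a preimage.
Thus T is bijective.
Since T is bijective, we compute T⁻¹(90): solve 29x + 93 ≡ 90 (mod 113), i.e. 29x ≡ 110 (mod 113).
Multiplying by 29⁻¹ = 39 gives x ≡ 39·110 = 4290 = 37·113 + 109 ≡ 109 (mod 113).
Check: T(109) = 29·109 + 93 = 3254 = 28·113 + 90 ≡ 90 (mod 113).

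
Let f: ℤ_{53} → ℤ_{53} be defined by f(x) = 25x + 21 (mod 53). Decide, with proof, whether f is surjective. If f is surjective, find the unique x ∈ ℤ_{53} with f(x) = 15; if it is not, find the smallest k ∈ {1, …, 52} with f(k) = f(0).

4

By definition, f is surjective if every y in the codomain equals f(x) for some x in the domain.
Since gcd(25, 53) = 1, 25 is invertible modulo 53. Euclid's algorithm: 53 = 2·25 + 3, 25 = 8·3 + 1; back-substituting gives 1 = 17·25 − 8·53, so 25⁻¹ ≡ 17 (mod 53).
Then y ↦ 17(y − 21) is a two-sided inverse to f, so every y ∈ ℤ_{53} has a preimage.
Therefore f is surjective.
Since f is surjective, we compute f⁻¹(15): solve 25x + 21 ≡ 15 (mod 53), i.e. 25x ≡ 47 (mod 53).
Multiplying by 25⁻¹ = 17 gives x ≡ 17·47 = 799 = 15·53 + 4 ≡ 4 (mod 53).
Check: f(4) = 25·4 + 21 = 121 = 2·53 + 15 ≡ 15 (mod 53).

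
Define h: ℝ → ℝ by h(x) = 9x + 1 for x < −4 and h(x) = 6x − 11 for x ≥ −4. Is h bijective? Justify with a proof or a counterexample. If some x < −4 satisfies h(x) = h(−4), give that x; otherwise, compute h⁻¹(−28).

Both pieces are strictly increasing (slopes 9 and 6), so each is injective on its own interval.
The left piece maps (−∞, −4) onto (−∞, −35); the right piece maps [−4, ∞) onto [−35, ∞).
Since −35 = −35, the images partition ℝ: h is injective and surjective, hence bijective.
Because the two images are disjoint, no x < −4 has h(x) = h(−4), so we compute h⁻¹(−28): −28 lies in [−35, ∞), so solve 6x − 11 = −28: x = (−28 + 11)/6 = −17/6.

-17/6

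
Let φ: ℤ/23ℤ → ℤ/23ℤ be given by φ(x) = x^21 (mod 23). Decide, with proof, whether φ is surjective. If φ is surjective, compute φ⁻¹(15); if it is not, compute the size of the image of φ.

Since 23 is prime, the nonzero elements of ℤ/23ℤ form a cyclic group of order 22.
As gcd(21, 22) = 1, raising to the 21st power is a bijection on this group: if a^21 ≡ b^21 then (ab^{−1})^21 = 1, and the only element of order dividing gcd(21, 22) = 1 is 1, so a = b.
With φ(0) = 0 this makes φ injective on all of ℤ/23ℤ, hence bijective (finite equal-size domain and codomain). In particular φ is surjective.
Since φ is surjective, we find the preimage of 15. The inverse of x ↦ x^21 on (ℤ/23ℤ)^× is x ↦ x^21, because 21·21 = 441 = 20·22 + 1 ≡ 1 (mod 22) and x^{22} = 1 for x ≠ 0 (Fermat). So φ⁻¹(15) = 15^21 mod 23.
Repeated squaring mod 23: 15^1 ≡ 15, 15^2 ≡ 15² = 225 ≡ 18, 15^4 ≡ 18² = 324 ≡ 2, 15^8 ≡ 2² = 4, 15^16 ≡ 4² = 16. Since 21 = 16 + 4 + 1, 15^21 ≡ 16·2·15: 16·2 = 32 ≡ 9, then 9·15 = 135 ≡ 20. So 15^21 ≡ 20 (mod 23).
Hence φ⁻¹(15) = 20.

20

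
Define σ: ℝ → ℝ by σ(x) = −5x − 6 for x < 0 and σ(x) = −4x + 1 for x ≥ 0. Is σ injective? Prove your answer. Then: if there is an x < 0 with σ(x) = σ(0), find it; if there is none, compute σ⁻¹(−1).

Both pieces are strictly decreasing (slopes −5 and −4), so each is injective on its own interval.
The left piece maps (−∞, 0) onto (−6, ∞); the right piece maps [0, ∞) onto (−∞, 1].
These images overlap. In particular σ(0) = 1 (right piece), and solving −5x − 6 = 1 on the left piece gives x = −7/5 < 0.
So σ(−7/5) = σ(0) with −7/5 ≠ 0, and σ is not injective. This x = −7/5 is the requested value below 0.

-7/5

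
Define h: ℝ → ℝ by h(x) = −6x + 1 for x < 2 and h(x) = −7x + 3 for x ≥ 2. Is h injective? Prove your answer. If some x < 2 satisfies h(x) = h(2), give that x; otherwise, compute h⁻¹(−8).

3/2

Both pieces are strictly decreasing (slopes −6 and −7), so each is injective on its own interval.
The left piece maps (−∞, 2) onto (−11, ∞); the right piece maps [2, ∞) onto (−∞, −11].
These images are disjoint, so no value is attained by both pieces. Therefore h is injective.
Because the two images are disjoint, no x < 2 has h(x) = h(2), so we compute h⁻¹(−8): −8 lies in (−11, ∞), so solve −6x + 1 = −8: x = (−8 − 1)/(−6) = 3/2.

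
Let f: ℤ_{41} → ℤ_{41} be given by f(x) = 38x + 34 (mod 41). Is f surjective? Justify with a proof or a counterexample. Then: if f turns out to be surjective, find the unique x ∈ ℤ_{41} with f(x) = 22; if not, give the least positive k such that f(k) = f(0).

4

Since gcd(38, 41) = 1, 38 is invertible modulo 41. Euclid's algorithm: 41 = 1·38 + 3, 38 = 12·3 + 2, 3 = 1·2 + 1; back-substituting gives 1 = 27·38 − 25·41, so 38⁻¹ ≡ 27 (mod 41).
For any y ∈ ℤ_{41}, x = 27(y − 34) mod 41 satisfies f(x) = 38·27(y − 34) + 34 ≡ y (since 38·27 ≡ 1 mod 41). So every y has a preimage.
Hence f is surjective.
Since f is surjective, we find f⁻¹(22): we need 38x ≡ 22 − 34 ≡ 29 (mod 41). Using 38⁻¹ = 27: x ≡ 27·29 = 783 = 19·41 + 4, so x = 4.
Check: f(4) = 38·4 + 34 = 186 = 4·41 + 22 ≡ 22 (mod 41).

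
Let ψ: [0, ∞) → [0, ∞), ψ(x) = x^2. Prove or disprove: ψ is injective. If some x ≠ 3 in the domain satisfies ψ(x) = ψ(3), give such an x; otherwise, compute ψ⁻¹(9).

On [0, ∞), x ↦ x^2 is strictly increasing, so ψ(s) = ψ(t) forces s = t. Therefore ψ is injective.
Since x ↦ x^2 is strictly increasing on [0, ∞), it is injective there, so no x ≠ 3 in the domain has ψ(x) = ψ(3). We therefore compute ψ⁻¹(9) = 9^{1/2} = 3 (indeed 3^2 = 9).

3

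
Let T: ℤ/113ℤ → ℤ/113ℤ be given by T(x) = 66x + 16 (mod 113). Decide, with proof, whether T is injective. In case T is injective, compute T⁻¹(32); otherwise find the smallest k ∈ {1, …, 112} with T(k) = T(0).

Suppose T(u) = T(v) in ℤ/113ℤ. Then 66u + 16 ≡ 66v + 16 (mod 113), therefore 66(u − v) ≡ 0 (mod 113).
Since gcd(66, 113) = 1, 66 is invertible modulo 113, therefore u − v ≡ 0 (mod 113), i.e. u = v.
So T is injective.
We now compute 66⁻¹ mod 113 explicitly. Euclid's algorithm: 113 = 1·66 + 47, 66 = 1·47 + 19, 47 = 2·19 + 9, 19 = 2·9 + 1; back-substituting gives 1 = 12·66 − 7·113, so 66⁻¹ ≡ 12 (mod 113).
Since T is injective, we find T⁻¹(32): we need 66x ≡ 32 − 16 ≡ 16 (mod 113). Using 66⁻¹ = 12: x ≡ 12·16 = 192 = 1·113 + 79, so x = 79.
Check: T(79) = 66·79 + 16 = 5230 = 46·113 + 32 ≡ 32 (mod 113).

79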